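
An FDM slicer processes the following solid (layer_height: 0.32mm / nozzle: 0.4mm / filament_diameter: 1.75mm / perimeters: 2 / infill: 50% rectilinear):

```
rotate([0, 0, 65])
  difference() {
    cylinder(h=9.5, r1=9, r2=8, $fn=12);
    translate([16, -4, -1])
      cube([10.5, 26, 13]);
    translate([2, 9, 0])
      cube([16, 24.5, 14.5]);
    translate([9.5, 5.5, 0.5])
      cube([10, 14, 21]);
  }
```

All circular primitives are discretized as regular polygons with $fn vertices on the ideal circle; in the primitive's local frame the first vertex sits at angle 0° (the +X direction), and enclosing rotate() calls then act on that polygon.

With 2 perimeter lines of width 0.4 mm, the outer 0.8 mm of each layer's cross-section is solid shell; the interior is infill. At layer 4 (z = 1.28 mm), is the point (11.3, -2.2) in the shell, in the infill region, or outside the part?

outside

At z = 1.28 mm: the cone (r1=9→r2=8) has section circumradius 8.865 here — a regular 12-gon; the 10.5×26 cube at (16, -4) contributes its full rectangle; the 16×24.5 cube at (2, 9) contributes its full rectangle; the cube at (9.5, 5.5) is present — its section is the full 10×14 rectangle; After the difference (first − rest): starting from the cone, the 10.5×26 cube at (16, -4) misses the remaining region (no effect); the 16×24.5 cube at (2, 9) misses the remaining region (no effect); the 10×14 cube at (9.5, 5.5) misses the remaining region (no effect) — 1 connected region; (whole slice rotated 65° about Z — lengths, areas and connectivity unchanged). Overall, the cross-section is a single solid region. Undo the 65° rotation: the query point maps to (2.782, -11.171) in the un-rotated model frame. The nearest boundary edge runs (4.43, -7.68)→(-0.00, -8.87); distance from the point to it = 2.95 mm. The point is not inside any of the regions above, so it lies outside the cross-section (2.95 mm from the nearest boundary).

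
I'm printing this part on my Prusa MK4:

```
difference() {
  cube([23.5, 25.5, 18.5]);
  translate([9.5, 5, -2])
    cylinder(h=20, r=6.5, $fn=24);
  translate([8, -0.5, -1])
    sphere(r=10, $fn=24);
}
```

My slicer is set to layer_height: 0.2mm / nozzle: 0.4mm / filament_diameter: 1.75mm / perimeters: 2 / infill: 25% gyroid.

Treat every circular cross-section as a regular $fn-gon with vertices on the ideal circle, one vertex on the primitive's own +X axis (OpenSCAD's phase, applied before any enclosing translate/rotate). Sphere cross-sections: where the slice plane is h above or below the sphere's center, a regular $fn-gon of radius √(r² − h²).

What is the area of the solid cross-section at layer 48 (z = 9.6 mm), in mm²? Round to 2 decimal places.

At z = 9.6 mm: the cube (footprint 23.5×25.5) is included at this height (area 599.25 mm²); the cylinder at (9.5, 5): section is a regular 24-gon, circumradius r=6.5 (area = (24/2)·6.500²·sin(360°/24) = 131.22 mm²); the sphere at (8, -0.5) is not intersected at this z (|z−center|=10.600 > r=10); After the difference (first − rest): starting from the 23.5×25.5 cube (599.25 mm²), the r=6.5 cylinder at (9.5, 5) partially overlaps it — only the 123.04 mm² overlap (of its 131.22 mm²) is removed, clipping the outline — area = 476.21 mm². Overall, the cross-section is a single solid region. Net area = 476.21 mm².

476.21 mm²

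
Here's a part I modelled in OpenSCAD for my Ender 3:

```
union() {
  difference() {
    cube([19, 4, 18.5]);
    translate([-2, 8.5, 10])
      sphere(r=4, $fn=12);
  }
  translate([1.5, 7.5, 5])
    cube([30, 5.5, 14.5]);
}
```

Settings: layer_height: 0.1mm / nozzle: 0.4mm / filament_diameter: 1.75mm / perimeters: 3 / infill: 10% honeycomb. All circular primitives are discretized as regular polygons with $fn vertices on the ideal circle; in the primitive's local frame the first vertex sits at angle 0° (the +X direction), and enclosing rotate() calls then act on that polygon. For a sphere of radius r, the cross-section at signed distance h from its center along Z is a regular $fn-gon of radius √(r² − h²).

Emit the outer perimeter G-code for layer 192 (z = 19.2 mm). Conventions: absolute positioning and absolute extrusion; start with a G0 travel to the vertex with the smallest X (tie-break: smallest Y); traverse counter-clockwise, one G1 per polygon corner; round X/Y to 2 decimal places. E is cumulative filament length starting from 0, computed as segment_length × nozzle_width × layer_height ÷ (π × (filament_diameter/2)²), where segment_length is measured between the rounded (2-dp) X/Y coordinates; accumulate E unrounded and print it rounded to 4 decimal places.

G0 X1.50 Y7.50 Z19.20
G1 X31.50 Y7.50 E0.4989
G1 X31.50 Y13.00 E0.5904
G1 X1.50 Y13.00 E1.0893
G1 X1.50 Y7.50 E1.1807

At z = 19.2 mm: the cube is not intersected at this z (z outside [0, 18.5]); the sphere at (-2, 8.5) is absent (|z−center|=9.200 > r=4); After the difference (first − rest): the first operand is absent here, so nothing remains; the 30×5.5 cube at (1.5, 7.5) contributes its full rectangle; Combining (union): only the 30×5.5 cube at (1.5, 7.5) is present, so the union is just that shape — 1 connected region. The outline is a single polygon with 4 vertices. Extrusion per mm of travel: 0.4 × 0.1 / (π × 0.875²) = 0.016630. Accumulating E over each segment gives final E = 1.1807.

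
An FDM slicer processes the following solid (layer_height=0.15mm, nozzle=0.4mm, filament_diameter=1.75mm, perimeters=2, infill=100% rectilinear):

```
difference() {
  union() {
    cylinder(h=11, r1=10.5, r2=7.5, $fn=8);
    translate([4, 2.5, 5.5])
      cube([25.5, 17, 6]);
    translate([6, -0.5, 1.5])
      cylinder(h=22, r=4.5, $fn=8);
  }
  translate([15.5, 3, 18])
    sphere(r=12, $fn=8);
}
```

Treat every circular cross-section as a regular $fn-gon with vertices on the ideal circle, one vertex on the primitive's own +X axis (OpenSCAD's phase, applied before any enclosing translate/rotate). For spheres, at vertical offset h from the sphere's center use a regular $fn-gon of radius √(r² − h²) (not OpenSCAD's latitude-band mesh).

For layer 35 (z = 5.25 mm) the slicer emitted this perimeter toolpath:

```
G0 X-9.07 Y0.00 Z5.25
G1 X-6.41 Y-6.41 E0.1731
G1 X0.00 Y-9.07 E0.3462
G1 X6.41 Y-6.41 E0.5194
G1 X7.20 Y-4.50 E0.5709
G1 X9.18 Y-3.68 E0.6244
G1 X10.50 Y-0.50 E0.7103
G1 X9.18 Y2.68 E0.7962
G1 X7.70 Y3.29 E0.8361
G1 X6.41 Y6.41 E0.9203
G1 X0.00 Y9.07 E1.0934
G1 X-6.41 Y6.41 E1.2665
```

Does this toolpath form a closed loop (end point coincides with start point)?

no

Start point (G0): (-9.07, 0.00). End point (last G1): the path does not return to the start — open.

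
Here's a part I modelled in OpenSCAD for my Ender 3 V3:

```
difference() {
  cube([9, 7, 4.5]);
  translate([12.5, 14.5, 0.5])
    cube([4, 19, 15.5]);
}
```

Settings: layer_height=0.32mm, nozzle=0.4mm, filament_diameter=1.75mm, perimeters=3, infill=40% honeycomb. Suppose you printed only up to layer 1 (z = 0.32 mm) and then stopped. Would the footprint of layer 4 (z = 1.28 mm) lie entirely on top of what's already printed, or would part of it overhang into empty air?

Compare the two slices. At z = 0.32: the 9×7 cube contributes its full rectangle (area 63.00 mm²); the cube at (12.5, 14.5) does not reach this height (z outside [0.5, 16]); Subtracting the remaining from the first: none of the subtracted shapes is present at this height, so the 9×7 cube is unchanged — area = 63.00 mm². At z = 1.28: the cube is present — its section is the full 9×7 rectangle (area 63.00 mm²); the cube at (12.5, 14.5) is present — its section is the full 4×19 rectangle (area 76.00 mm²); After the difference (first − rest): starting from the 9×7 cube (63.00 mm²), the 4×19 cube at (12.5, 14.5) misses the remaining region (no effect) — area = 63.00 mm². Checking containment: the cross-section at z = 1.28 is a subset of the cross-section at z = 0.32.

entirely on top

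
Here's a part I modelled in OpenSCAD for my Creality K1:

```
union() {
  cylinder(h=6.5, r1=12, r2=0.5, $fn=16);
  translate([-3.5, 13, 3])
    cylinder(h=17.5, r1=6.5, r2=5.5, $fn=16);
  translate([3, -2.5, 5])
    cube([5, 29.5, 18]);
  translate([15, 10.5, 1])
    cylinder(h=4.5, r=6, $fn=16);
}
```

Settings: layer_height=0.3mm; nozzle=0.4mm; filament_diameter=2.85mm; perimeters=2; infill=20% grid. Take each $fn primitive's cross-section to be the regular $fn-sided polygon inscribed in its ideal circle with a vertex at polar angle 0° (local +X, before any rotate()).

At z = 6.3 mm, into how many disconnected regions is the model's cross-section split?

3

At z = 6.3 mm: the cone contributes a regular 16-gon of circumradius 0.854 (interpolated between r1=12 and r2=0.5 at t=0.969); the cone at (-3.5, 13): at t=0.189 of its height the radius interpolates to r₁+(r₂−r₁)t = 6.311, giving a regular 16-gon of that circumradius; the 5×29.5 cube at (3, -2.5) contributes its full rectangle; the cylinder at (15, 10.5) is absent (z outside [1, 5.5]); Combining (union): the 3 present regions are separate (no shared area or edge), so areas and boundary lengths simply add and each stays a separate island — 3 connected regions. The result has 3 disconnected regions.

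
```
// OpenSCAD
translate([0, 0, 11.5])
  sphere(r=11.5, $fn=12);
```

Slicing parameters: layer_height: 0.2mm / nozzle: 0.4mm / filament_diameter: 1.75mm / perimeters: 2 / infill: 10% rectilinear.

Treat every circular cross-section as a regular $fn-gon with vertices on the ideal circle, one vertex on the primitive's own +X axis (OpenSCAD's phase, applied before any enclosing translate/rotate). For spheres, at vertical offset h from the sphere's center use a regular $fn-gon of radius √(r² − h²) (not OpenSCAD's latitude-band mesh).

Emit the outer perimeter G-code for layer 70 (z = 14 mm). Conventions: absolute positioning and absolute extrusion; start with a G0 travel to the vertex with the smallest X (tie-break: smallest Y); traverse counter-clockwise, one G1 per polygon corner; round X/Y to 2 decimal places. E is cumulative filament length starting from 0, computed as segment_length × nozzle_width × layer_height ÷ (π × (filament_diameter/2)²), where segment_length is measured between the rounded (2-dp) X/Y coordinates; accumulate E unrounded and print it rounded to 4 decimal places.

G0 X-11.22 Y0.00 Z14.00
G1 X-9.72 Y-5.61 E0.1931
G1 X-5.61 Y-9.72 E0.3865
G1 X0.00 Y-11.22 E0.5796
G1 X5.61 Y-9.72 E0.7728
G1 X9.72 Y-5.61 E0.9661
G1 X11.22 Y0.00 E1.1592
G1 X9.72 Y5.61 E1.3524
G1 X5.61 Y9.72 E1.5457
G1 X0.00 Y11.22 E1.7388
G1 X-5.61 Y9.72 E1.9320
G1 X-9.72 Y5.61 E2.1253
G1 X-11.22 Y0.00 E2.3184

At z = 14 mm: the sphere: section is a regular 12-gon, circumradius = √(r²−h²) = √(11.5²−2.5²) = 11.225. The outline is a single polygon with 12 vertices. Extrusion per mm of travel: 0.4 × 0.2 / (π × 0.875²) = 0.033260. Accumulating E over each segment gives final E = 2.3184.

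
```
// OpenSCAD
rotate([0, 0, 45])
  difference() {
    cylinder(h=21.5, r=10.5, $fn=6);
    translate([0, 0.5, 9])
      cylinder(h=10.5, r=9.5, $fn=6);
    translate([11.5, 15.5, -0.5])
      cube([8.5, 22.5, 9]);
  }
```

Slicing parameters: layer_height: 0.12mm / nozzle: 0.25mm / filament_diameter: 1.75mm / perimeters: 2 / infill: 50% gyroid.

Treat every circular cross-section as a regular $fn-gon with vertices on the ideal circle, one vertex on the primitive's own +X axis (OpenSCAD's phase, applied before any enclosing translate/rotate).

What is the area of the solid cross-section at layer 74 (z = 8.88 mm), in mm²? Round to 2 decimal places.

286.44 mm²

At z = 8.88 mm: the cylinder: section is a regular 6-gon, circumradius r=10.5 (area = (6/2)·10.500²·sin(360°/6) = 286.44 mm²); the cylinder at (0, 0.5) is absent (z outside [9, 19.5]); the cube at (11.5, 15.5) is absent (z outside [-0.5, 8.5]); Taking the first minus the rest: none of the subtracted shapes is present at this height, so the r=10.5 cylinder is unchanged — area = 286.44 mm²; (rotated 45° about Z; rotation is an isometry so areas/perimeters/island counts are preserved). Overall, the cross-section is a single solid region. Net area = 286.44 mm².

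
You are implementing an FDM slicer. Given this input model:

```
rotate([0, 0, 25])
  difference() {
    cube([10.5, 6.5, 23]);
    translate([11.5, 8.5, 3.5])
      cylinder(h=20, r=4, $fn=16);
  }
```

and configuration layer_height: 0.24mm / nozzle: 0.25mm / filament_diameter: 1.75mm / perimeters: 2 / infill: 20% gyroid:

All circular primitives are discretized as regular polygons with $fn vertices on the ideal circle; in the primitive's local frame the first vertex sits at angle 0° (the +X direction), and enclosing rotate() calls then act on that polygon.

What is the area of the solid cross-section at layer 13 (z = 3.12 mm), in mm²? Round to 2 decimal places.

68.25 mm²

At z = 3.12 mm: the cube is present — its section is the full 10.5×6.5 rectangle (area 68.25 mm²); the cylinder at (11.5, 8.5) is absent (z outside [3.5, 23.5]); After the difference (first − rest): none of the subtracted shapes is present at this height, so the 10.5×6.5 cube is unchanged — area = 68.25 mm²; (whole slice rotated 25° about Z — lengths, areas and connectivity unchanged). Overall, the cross-section is a single solid region. Net area = 68.25 mm².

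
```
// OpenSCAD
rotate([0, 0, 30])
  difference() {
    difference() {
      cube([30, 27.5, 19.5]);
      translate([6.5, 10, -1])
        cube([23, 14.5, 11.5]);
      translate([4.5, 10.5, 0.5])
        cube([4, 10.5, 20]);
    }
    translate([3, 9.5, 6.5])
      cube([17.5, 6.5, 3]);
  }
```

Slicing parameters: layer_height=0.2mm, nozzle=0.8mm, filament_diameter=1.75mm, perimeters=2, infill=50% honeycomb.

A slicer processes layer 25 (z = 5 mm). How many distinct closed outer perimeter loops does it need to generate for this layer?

At z = 5 mm: the 30×27.5 cube contributes its full rectangle; the cube at (6.5, 10) (footprint 23×14.5) is included at this height; the cube at (4.5, 10.5) (footprint 4×10.5) is included at this height; Taking the first minus the rest: starting from the 30×27.5 cube, the 23×14.5 cube at (6.5, 10) lies wholly inside it (removes its full 333.50 mm² and its 75.00 mm outline becomes a hole wall); the 4×10.5 cube at (4.5, 10.5) partially overlaps it — only the 21.00 mm² overlap (of its 42.00 mm²) is removed, clipping the outline — 1 connected region with 1 hole; the cube at (3, 9.5) does not reach this height (z outside [6.5, 9.5]); Subtracting the remaining from the first: none of the subtracted shapes is present at this height, so the result so far is unchanged — 1 connected region with 1 hole; (rotated 30° about Z; rotation is an isometry so areas/perimeters/island counts are preserved). The result has 1 disconnected region.

1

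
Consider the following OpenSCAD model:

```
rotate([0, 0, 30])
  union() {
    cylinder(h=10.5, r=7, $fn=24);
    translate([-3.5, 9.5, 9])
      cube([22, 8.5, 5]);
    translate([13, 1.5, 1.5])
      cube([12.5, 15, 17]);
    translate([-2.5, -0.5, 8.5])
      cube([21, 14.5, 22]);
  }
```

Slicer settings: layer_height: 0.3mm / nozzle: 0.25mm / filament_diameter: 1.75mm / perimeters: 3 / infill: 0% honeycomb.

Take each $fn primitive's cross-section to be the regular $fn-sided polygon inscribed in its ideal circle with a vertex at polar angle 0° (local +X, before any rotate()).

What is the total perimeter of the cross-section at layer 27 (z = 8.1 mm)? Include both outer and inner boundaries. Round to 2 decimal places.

At z = 8.1 mm: the r=7 cylinder contributes a regular 24-gon of circumradius 7 (perimeter = 2·24·7.000·sin(180°/24) = 43.86 mm); the cube at (-3.5, 9.5) does not reach this height (z outside [9, 14]); the cube at (13, 1.5) is present — its section is the full 12.5×15 rectangle (perimeter 55.00 mm); the cube at (-2.5, -0.5) is not intersected at this z (z outside [8.5, 30.5]); Taking the union: the 2 present regions are separate (no shared area or edge), so areas and boundary lengths simply add and each stays a separate island — boundary = 98.86 mm; (rotated 30° about Z; rotation is an isometry so areas/perimeters/island counts are preserved). Overall, the cross-section has 2 separate islands. Total boundary length (outer) = 98.86 mm.

98.86 mm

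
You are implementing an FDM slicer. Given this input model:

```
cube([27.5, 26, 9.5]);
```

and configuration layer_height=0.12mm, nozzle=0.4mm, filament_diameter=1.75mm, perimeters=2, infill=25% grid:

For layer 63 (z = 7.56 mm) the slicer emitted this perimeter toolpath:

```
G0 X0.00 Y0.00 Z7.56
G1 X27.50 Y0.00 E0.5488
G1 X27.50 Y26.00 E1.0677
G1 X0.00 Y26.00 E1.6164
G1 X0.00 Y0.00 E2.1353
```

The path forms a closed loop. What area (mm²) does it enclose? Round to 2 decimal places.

Apply the shoelace formula to the sequence of (X, Y) vertices; enclosed area = 715.00 mm².

715.00 mm²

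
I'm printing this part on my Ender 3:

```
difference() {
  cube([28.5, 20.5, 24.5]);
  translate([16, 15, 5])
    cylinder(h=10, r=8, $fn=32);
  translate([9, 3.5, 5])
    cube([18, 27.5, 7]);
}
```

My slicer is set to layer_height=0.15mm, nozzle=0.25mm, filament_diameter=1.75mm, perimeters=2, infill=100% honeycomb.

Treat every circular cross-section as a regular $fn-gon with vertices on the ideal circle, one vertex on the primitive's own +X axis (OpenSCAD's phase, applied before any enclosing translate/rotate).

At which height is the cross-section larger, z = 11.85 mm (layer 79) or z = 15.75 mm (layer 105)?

Layer 79 (z = 11.85): the cube is present — its section is the full 28.5×20.5 rectangle (area 584.25 mm²); the r=8 cylinder at (16, 15) contributes a regular 32-gon of circumradius 8 (area = (32/2)·8.000²·sin(360°/32) = 199.77 mm²); the cube at (9, 3.5) is present — its section is the full 18×27.5 rectangle (area 495.00 mm²); Taking the first minus the rest: starting from the 28.5×20.5 cube (584.25 mm²), the r=8 cylinder at (16, 15) partially overlaps it — only the 180.03 mm² overlap (of its 199.77 mm²) is removed, clipping the outline; the 18×27.5 cube at (9, 3.5) partially overlaps it — only the 130.99 mm² overlap (of its 495.00 mm²) is removed, clipping the outline — area = 273.23 mm². So its area = 273.23 mm². Layer 105 (z = 15.75): the cube is present — its section is the full 28.5×20.5 rectangle (area 584.25 mm²); the cylinder at (16, 15) does not reach this height (z outside [5, 15]); the cube at (9, 3.5) is not intersected at this z (z outside [5, 12]); Subtracting the remaining from the first: none of the subtracted shapes is present at this height, so the 28.5×20.5 cube is unchanged — area = 584.25 mm². So its area = 584.25 mm². Layer 105 is larger (584.25 vs 273.23 mm²).

layer 105 (z = 15.75 mm)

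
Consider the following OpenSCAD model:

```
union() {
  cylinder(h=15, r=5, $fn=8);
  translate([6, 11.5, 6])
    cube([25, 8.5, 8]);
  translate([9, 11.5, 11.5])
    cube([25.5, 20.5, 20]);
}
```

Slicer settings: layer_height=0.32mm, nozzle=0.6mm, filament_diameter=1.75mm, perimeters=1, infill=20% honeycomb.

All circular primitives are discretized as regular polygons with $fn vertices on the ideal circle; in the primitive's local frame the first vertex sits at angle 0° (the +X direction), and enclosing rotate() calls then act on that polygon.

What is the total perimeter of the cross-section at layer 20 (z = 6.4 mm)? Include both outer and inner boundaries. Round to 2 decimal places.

97.61 mm

At z = 6.4 mm: the r=5 cylinder gives a regular 8-gon of circumradius 5 (constant along its height) (perimeter = 2·8·5.000·sin(180°/8) = 30.61 mm); the 25×8.5 cube at (6, 11.5) contributes its full rectangle (perimeter 67.00 mm); the cube at (9, 11.5) is absent (z outside [11.5, 31.5]); Combining (union): the 2 present regions are separate (no shared area or edge), so areas and boundary lengths simply add and each stays a separate island — boundary = 97.61 mm. Overall, the cross-section has 2 separate islands. Total boundary length (outer) = 97.61 mm.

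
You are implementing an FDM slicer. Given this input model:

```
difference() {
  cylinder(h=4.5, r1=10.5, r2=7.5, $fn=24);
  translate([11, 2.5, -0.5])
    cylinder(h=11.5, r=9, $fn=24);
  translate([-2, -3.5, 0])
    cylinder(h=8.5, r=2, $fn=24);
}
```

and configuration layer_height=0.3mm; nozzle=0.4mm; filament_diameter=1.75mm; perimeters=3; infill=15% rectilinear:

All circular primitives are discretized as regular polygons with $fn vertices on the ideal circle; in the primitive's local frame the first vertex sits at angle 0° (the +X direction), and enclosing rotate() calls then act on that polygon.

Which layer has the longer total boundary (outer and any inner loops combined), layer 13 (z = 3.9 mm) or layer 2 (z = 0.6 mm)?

Layer 13 (z = 3.9): the cone contributes a regular 24-gon of circumradius 7.900 (interpolated between r1=10.5 and r2=7.5 at t=0.867) (perimeter = 2·24·7.900·sin(180°/24) = 49.50 mm); the r=9 cylinder at (11, 2.5) contributes a regular 24-gon of circumradius 9 (perimeter = 2·24·9.000·sin(180°/24) = 56.39 mm); the cylinder at (-2, -3.5): section is a regular 24-gon, circumradius r=2 (perimeter = 2·24·2.000·sin(180°/24) = 12.53 mm); Taking the first minus the rest: starting from the cone, the r=9 cylinder at (11, 2.5) partially overlaps it — only the 47.45 mm² overlap (of its 251.57 mm²) is removed, clipping the outline; the r=2 cylinder at (-2, -3.5) lies wholly inside it (removes its full 12.42 mm² and its 12.53 mm outline becomes a hole wall) — boundary (outer + 1 inner loop) = 61.36 mm. So its perimeter = 61.36 mm. Layer 2 (z = 0.6): the cone contributes a regular 24-gon of circumradius 10.100 (interpolated between r1=10.5 and r2=7.5 at t=0.133) (perimeter = 2·24·10.100·sin(180°/24) = 63.28 mm); the r=9 cylinder at (11, 2.5) contributes a regular 24-gon of circumradius 9 (perimeter = 2·24·9.000·sin(180°/24) = 56.39 mm); the r=2 cylinder at (-2, -3.5) contributes a regular 24-gon of circumradius 2 (perimeter = 2·24·2.000·sin(180°/24) = 12.53 mm); After the difference (first − rest): starting from the cone, the r=9 cylinder at (11, 2.5) partially overlaps it — only the 82.16 mm² overlap (of its 251.57 mm²) is removed, clipping the outline; the r=2 cylinder at (-2, -3.5) lies wholly inside it (removes its full 12.42 mm² and its 12.53 mm outline becomes a hole wall) — boundary (outer + 1 inner loop) = 76.66 mm. So its perimeter = 76.66 mm. Layer 2 is larger (76.66 vs 61.36 mm).

layer 2 (z = 0.6 mm)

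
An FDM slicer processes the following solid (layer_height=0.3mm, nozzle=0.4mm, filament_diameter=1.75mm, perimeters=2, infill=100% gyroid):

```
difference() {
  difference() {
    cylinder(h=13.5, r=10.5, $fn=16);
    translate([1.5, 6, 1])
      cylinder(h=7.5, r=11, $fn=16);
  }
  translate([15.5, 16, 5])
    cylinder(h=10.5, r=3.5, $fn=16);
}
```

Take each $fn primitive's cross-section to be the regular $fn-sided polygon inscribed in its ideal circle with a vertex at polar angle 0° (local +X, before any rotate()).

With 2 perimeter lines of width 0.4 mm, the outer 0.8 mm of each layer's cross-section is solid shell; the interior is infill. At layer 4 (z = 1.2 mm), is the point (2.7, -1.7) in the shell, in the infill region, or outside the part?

outside

At z = 1.2 mm: the r=10.5 cylinder gives a regular 16-gon of circumradius 10.5 (constant along its height); the r=11 cylinder at (1.5, 6) contributes a regular 16-gon of circumradius 11; Taking the first minus the rest: starting from the r=10.5 cylinder, the r=11 cylinder at (1.5, 6) partially overlaps it — only the 224.09 mm² overlap (of its 370.44 mm²) is removed, clipping the outline — 1 connected region; the cylinder at (15.5, 16) does not reach this height (z outside [5, 15.5]); Taking the first minus the rest: none of the subtracted shapes is present at this height, so the result so far is unchanged — 1 connected region. Overall, the cross-section is a single solid region. The nearest boundary edge runs (1.50, -5.00)→(5.71, -4.16); distance from the point to it = 3.00 mm. The point is not inside any of the regions above, so it lies outside the cross-section (3.00 mm from the nearest boundary).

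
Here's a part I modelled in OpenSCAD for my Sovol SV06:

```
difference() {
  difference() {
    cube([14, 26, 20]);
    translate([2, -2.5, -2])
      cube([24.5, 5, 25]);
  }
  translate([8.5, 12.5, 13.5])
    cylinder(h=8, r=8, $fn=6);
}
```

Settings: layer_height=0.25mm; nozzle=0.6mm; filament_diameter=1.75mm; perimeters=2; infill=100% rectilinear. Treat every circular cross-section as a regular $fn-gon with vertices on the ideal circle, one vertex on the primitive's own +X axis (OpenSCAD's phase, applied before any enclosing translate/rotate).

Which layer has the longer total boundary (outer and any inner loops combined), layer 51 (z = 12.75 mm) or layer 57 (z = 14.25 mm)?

layer 57 (z = 14.25 mm)

Layer 51 (z = 12.75): the 14×26 cube contributes its full rectangle (perimeter 80.00 mm); the 24.5×5 cube at (2, -2.5) contributes its full rectangle (perimeter 59.00 mm); After the difference (first − rest): starting from the 14×26 cube, the 24.5×5 cube at (2, -2.5) partially overlaps it — only the 30.00 mm² overlap (of its 122.50 mm²) is removed, clipping the outline — boundary = 80.00 mm; the cylinder at (8.5, 12.5) does not reach this height (z outside [13.5, 21.5]); After the difference (first − rest): none of the subtracted shapes is present at this height, so that combined region is unchanged — boundary = 80.00 mm. So its perimeter = 80.00 mm. Layer 57 (z = 14.25): the 14×26 cube contributes its full rectangle (perimeter 80.00 mm); the cube at (2, -2.5) (footprint 24.5×5) is included at this height (perimeter 59.00 mm); After the difference (first − rest): starting from the 14×26 cube, the 24.5×5 cube at (2, -2.5) partially overlaps it — only the 30.00 mm² overlap (of its 122.50 mm²) is removed, clipping the outline — boundary = 80.00 mm; the r=8 cylinder at (8.5, 12.5) gives a regular 6-gon of circumradius 8 (constant along its height) (perimeter = 2·6·8.000·sin(180°/6) = 48.00 mm); After the difference (first − rest): starting from the result so far, the r=8 cylinder at (8.5, 12.5) partially overlaps it — only the 155.45 mm² overlap (of its 166.28 mm²) is removed, clipping the outline — boundary = 109.34 mm. So its perimeter = 109.34 mm. Layer 57 is larger (109.34 vs 80.00 mm).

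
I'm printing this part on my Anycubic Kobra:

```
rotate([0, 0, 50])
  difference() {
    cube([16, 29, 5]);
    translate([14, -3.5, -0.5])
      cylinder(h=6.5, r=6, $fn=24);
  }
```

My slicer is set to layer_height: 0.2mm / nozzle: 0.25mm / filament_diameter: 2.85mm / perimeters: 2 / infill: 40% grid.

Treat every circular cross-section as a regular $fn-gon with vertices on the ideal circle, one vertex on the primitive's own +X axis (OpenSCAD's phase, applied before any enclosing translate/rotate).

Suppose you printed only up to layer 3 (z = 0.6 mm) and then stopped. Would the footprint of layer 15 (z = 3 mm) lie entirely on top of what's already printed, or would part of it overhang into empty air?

entirely on top

Compare the two slices. At z = 0.6: the 16×29 cube contributes its full rectangle (area 464.00 mm²); the r=6 cylinder at (14, -3.5) gives a regular 24-gon of circumradius 6 (constant along its height) (area = (24/2)·6.000²·sin(360°/24) = 111.81 mm²); After the difference (first − rest): starting from the 16×29 cube (464.00 mm²), the r=6 cylinder at (14, -3.5) partially overlaps it — only the 13.05 mm² overlap (of its 111.81 mm²) is removed, clipping the outline — area = 450.95 mm²; (rotated 50° about Z; rotation is an isometry so areas/perimeters/island counts are preserved). At z = 3: the cube (footprint 16×29) is included at this height (area 464.00 mm²); the cylinder at (14, -3.5): section is a regular 24-gon, circumradius r=6 (area = (24/2)·6.000²·sin(360°/24) = 111.81 mm²); Subtracting the remaining from the first: starting from the 16×29 cube (464.00 mm²), the r=6 cylinder at (14, -3.5) partially overlaps it — only the 13.05 mm² overlap (of its 111.81 mm²) is removed, clipping the outline — area = 450.95 mm²; (rotated 50° about Z; rotation is an isometry so areas/perimeters/island counts are preserved). Checking containment: the cross-section at z = 3 is a subset of the cross-section at z = 0.6.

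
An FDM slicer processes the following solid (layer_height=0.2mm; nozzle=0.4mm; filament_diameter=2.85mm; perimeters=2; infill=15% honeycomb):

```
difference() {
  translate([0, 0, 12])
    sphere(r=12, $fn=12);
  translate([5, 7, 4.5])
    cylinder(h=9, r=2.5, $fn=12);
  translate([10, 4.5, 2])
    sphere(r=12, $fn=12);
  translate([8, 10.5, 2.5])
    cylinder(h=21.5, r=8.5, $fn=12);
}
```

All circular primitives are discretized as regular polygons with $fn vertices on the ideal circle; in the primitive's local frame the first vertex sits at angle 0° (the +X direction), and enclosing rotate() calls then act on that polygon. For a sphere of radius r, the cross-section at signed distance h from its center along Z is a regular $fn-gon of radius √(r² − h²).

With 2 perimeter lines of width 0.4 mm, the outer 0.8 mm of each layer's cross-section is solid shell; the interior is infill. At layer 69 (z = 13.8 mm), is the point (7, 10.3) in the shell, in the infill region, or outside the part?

At z = 13.8 mm: the r=12 sphere slices to a regular 12-gon of circumradius 11.864 (√(r²−h²) with h=1.8 from center); the cylinder at (5, 7) is absent (z outside [4.5, 13.5]); the r=12 sphere at (10, 4.5) contributes a regular 12-gon of circumradius √(12²−11.8²) = 2.182; the r=8.5 cylinder at (8, 10.5) gives a regular 12-gon of circumradius 8.5 (constant along its height); Subtracting the remaining from the first: starting from the r=12 sphere, the r=12 sphere at (10, 4.5) partially overlaps it — only the 9.64 mm² overlap (of its 14.28 mm²) is removed, clipping the outline; the r=8.5 cylinder at (8, 10.5) partially overlaps it — only the 58.26 mm² overlap (of its 216.75 mm²) is removed, clipping the outline — 1 connected region. Overall, the cross-section is a single solid region. The nearest boundary edge runs (-0.50, 10.50)→(0.64, 6.25); distance from the point to it = 7.19 mm. The point is not inside any of the regions above, so it lies outside the cross-section (7.19 mm from the nearest boundary).

outside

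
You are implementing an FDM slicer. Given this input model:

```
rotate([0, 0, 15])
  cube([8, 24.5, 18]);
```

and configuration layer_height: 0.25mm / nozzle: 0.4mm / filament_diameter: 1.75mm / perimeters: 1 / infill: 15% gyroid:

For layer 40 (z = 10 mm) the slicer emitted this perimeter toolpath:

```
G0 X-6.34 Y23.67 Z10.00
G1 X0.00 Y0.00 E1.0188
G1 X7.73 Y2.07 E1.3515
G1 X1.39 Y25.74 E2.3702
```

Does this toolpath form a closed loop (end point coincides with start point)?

no

Start point (G0): (-6.34, 23.67). End point (last G1): the path does not return to the start — open.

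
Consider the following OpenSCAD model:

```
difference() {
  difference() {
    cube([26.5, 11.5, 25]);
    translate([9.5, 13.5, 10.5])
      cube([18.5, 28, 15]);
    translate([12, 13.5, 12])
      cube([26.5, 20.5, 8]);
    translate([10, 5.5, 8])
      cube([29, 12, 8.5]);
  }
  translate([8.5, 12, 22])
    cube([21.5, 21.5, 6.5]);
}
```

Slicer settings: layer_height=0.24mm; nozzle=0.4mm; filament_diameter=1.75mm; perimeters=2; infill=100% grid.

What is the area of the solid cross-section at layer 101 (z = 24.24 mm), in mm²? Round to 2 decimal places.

At z = 24.24 mm: the cube (footprint 26.5×11.5) is included at this height (area 304.75 mm²); the 18.5×28 cube at (9.5, 13.5) contributes its full rectangle (area 518.00 mm²); the cube at (12, 13.5) does not reach this height (z outside [12, 20]); the cube at (10, 5.5) is not intersected at this z (z outside [8, 16.5]); After the difference (first − rest): starting from the 26.5×11.5 cube (304.75 mm²), the 18.5×28 cube at (9.5, 13.5) misses the remaining region (no effect) — area = 304.75 mm²; the 21.5×21.5 cube at (8.5, 12) contributes its full rectangle (area 462.25 mm²); After the difference (first − rest): starting from that combined region (304.75 mm²), the 21.5×21.5 cube at (8.5, 12) misses the remaining region (no effect) — area = 304.75 mm². Overall, the cross-section is a single solid region. Net area = 304.75 mm².

304.75 mm²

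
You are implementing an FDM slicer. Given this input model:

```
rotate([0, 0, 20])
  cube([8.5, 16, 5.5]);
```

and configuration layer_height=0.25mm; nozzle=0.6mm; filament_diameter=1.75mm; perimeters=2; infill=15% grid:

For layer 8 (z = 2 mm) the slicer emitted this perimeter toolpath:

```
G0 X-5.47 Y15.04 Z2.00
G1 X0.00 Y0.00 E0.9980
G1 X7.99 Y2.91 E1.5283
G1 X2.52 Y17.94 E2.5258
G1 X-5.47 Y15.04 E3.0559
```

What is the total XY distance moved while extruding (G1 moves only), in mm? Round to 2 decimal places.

Sum the Euclidean lengths of each G1 segment: total = 49.00 mm.

49.00 mm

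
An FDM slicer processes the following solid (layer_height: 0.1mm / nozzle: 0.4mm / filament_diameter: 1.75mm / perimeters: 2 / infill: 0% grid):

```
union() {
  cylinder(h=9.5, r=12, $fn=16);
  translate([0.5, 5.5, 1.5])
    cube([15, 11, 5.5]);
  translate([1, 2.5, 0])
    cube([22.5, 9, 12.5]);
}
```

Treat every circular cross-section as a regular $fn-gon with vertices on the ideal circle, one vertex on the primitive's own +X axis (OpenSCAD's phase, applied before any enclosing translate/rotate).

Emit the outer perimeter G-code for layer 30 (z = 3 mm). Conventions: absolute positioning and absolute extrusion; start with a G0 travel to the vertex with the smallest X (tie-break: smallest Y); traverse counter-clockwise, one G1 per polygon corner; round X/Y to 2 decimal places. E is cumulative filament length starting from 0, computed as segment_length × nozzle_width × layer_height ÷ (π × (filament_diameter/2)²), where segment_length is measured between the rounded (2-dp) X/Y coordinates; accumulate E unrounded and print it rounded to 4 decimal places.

G0 X-12.00 Y0.00 Z3.00
G1 X-11.09 Y-4.59 E0.0778
G1 X-8.49 Y-8.49 E0.1558
G1 X-4.59 Y-11.09 E0.2337
G1 X0.00 Y-12.00 E0.3115
G1 X4.59 Y-11.09 E0.3894
G1 X8.49 Y-8.49 E0.4673
G1 X11.09 Y-4.59 E0.5452
G1 X12.00 Y0.00 E0.6231
G1 X11.50 Y2.50 E0.6655
G1 X23.50 Y2.50 E0.8650
G1 X23.50 Y11.50 E1.0147
G1 X15.50 Y11.50 E1.1477
G1 X15.50 Y16.50 E1.2309
G1 X0.50 Y16.50 E1.4803
G1 X0.50 Y11.90 E1.5568
G1 X0.00 Y12.00 E1.5653
G1 X-4.59 Y11.09 E1.6431
G1 X-8.49 Y8.49 E1.7211
G1 X-11.09 Y4.59 E1.7990
G1 X-12.00 Y0.00 E1.8768

At z = 3 mm: the r=12 cylinder gives a regular 16-gon of circumradius 12 (constant along its height); the cube at (0.5, 5.5) is present — its section is the full 15×11 rectangle; the cube at (1, 2.5) is present — its section is the full 22.5×9 rectangle; Taking the union: the regions partially overlap (shared area 161.61 mm²), so overlapping operands fuse into one piece — 1 connected region. The outline is a single polygon with 20 vertices. Extrusion per mm of travel: 0.4 × 0.1 / (π × 0.875²) = 0.016630. Accumulating E over each segment gives final E = 1.8768.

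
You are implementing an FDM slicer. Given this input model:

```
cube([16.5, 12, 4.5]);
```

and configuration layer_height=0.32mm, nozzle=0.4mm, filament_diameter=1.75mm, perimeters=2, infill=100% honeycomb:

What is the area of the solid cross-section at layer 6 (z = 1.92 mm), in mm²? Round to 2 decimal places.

At z = 1.92 mm: the cube (footprint 16.5×12) is included at this height (area 198.00 mm²). Overall, the cross-section is a single solid region. Net area = 198.00 mm².

198.00 mm²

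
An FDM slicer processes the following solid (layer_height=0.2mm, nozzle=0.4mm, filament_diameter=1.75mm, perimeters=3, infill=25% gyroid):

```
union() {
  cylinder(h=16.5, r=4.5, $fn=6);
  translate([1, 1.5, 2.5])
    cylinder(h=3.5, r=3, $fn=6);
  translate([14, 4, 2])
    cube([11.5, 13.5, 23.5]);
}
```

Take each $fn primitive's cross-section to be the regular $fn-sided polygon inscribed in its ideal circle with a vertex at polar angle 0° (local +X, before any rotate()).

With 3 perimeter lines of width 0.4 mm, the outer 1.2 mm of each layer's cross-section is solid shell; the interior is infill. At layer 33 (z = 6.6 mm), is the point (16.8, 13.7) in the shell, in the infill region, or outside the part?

At z = 6.6 mm: the r=4.5 cylinder gives a regular 6-gon of circumradius 4.5 (constant along its height); the cylinder at (1, 1.5) is not intersected at this z (z outside [2.5, 6]); the cube at (14, 4) is present — its section is the full 11.5×13.5 rectangle; Merging all regions: the 2 present regions are separate (no shared area or edge), so areas and boundary lengths simply add and each stays a separate island — 2 connected regions. Overall, the cross-section has 2 separate islands. The nearest boundary edge runs (14.00, 4.00)→(14.00, 17.50); distance from the point to it = 2.80 mm. (Shell/infill is judged within the island containing the point — the largest one.) The point is inside the cross-section and 2.80 mm from the nearest boundary — more than the 1.2 mm shell width (3 × 0.4), so it's in the infill interior.

infill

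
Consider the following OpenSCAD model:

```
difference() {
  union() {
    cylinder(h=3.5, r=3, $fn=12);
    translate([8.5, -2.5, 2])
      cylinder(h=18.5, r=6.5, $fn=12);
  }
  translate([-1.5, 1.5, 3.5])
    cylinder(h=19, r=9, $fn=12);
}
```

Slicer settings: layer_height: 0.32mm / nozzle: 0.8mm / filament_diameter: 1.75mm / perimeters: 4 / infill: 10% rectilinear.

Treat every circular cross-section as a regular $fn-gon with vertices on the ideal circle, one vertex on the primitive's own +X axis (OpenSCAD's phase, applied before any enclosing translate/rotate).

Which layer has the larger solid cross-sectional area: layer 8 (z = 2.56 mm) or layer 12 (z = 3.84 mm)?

Layer 8 (z = 2.56): the r=3 cylinder contributes a regular 12-gon of circumradius 3 (area = (12/2)·3.000²·sin(360°/12) = 27.00 mm²); the cylinder at (8.5, -2.5): section is a regular 12-gon, circumradius r=6.5 (area = (12/2)·6.500²·sin(360°/12) = 126.75 mm²); Combining (union): the regions partially overlap — summed areas 153.75 mm² minus the doubly-counted overlap 0.67 mm² gives 153.08 mm² — area = 153.08 mm²; the cylinder at (-1.5, 1.5) is absent (z outside [3.5, 22.5]); Taking the first minus the rest: none of the subtracted shapes is present at this height, so the result so far is unchanged — area = 153.08 mm². So its area = 153.08 mm². Layer 12 (z = 3.84): the cylinder is absent (z outside [0, 3.5]); the r=6.5 cylinder at (8.5, -2.5) gives a regular 12-gon of circumradius 6.5 (constant along its height) (area = (12/2)·6.500²·sin(360°/12) = 126.75 mm²); Taking the union: only the r=6.5 cylinder at (8.5, -2.5) is present, so the union is just that shape — area = 126.75 mm²; the r=9 cylinder at (-1.5, 1.5) gives a regular 12-gon of circumradius 9 (constant along its height) (area = (12/2)·9.000²·sin(360°/12) = 243.00 mm²); Subtracting the remaining from the first: starting from that combined region (126.75 mm²), the r=9 cylinder at (-1.5, 1.5) partially overlaps it — only the 31.46 mm² overlap (of its 243.00 mm²) is removed, clipping the outline — area = 95.29 mm². So its area = 95.29 mm². Layer 8 is larger (153.08 vs 95.29 mm²).

layer 8 (z = 2.56 mm)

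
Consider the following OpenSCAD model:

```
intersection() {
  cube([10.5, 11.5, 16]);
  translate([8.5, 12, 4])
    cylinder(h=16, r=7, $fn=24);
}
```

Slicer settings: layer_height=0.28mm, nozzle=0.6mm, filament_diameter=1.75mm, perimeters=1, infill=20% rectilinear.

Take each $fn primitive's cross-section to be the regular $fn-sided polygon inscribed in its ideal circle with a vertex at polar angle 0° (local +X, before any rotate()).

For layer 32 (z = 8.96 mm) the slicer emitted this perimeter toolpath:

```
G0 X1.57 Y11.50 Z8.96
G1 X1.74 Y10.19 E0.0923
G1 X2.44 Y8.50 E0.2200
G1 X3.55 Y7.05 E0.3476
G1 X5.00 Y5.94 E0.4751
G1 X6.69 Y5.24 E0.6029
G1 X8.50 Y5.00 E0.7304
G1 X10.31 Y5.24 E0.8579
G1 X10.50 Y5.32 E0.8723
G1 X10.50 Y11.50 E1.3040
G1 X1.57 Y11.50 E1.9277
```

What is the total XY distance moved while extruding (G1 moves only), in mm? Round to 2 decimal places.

Sum the Euclidean lengths of each G1 segment: total = 27.60 mm.

27.60 mm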